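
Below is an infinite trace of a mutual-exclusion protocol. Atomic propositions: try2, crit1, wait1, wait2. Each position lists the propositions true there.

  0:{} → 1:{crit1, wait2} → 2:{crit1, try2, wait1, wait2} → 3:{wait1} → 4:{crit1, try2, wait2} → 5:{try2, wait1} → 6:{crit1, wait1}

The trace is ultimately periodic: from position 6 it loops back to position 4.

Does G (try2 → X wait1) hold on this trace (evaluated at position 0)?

Holds

try2 → X wait1 holds at every position 0..6, and those are all positions ever visited, so G (try2 → X wait1) holds.
Positions where try2 holds: 2, 4, 5.
Check X wait1 at each: 2→ok, 4→ok, 5→ok.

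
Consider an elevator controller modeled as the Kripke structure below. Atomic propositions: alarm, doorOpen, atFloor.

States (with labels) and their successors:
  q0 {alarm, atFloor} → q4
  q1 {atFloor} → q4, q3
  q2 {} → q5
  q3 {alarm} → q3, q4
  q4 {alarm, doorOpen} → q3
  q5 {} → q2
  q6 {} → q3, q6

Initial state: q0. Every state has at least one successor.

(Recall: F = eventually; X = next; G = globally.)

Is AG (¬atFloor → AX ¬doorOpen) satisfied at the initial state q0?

States satisfying ¬atFloor → AX ¬doorOpen: {q0, q1, q2, q4, q5, q6}.
States satisfying AG (¬atFloor → AX ¬doorOpen): {q2, q5}.
q3 is reachable from q0 and violates ¬atFloor → AX ¬doorOpen, so AG fails at q0.
q0 ∉ Sat(AG (¬atFloor → AX ¬doorOpen)).

No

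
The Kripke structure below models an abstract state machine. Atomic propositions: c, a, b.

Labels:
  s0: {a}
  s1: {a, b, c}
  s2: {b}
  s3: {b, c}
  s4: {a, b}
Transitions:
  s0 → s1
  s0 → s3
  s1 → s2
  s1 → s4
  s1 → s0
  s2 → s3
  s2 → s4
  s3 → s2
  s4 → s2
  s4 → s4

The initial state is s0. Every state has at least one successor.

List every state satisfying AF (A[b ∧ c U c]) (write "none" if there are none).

States satisfying A[b ∧ c U c]: {s1, s3}.
States satisfying AF (A[b ∧ c U c]): {s0, s1, s3}.

{s0, s1, s3}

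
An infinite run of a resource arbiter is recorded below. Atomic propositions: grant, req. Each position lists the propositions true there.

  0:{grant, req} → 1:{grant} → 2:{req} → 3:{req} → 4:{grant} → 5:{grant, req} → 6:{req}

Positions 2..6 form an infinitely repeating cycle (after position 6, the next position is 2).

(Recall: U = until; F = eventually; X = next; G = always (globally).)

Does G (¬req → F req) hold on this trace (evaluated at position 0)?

¬req → F req holds at every position 0..6, and those are all positions ever visited, so G (¬req → F req) holds.
Positions where ¬req holds: 1, 4.
Check F req at each: 1→ok, 4→ok.

Yes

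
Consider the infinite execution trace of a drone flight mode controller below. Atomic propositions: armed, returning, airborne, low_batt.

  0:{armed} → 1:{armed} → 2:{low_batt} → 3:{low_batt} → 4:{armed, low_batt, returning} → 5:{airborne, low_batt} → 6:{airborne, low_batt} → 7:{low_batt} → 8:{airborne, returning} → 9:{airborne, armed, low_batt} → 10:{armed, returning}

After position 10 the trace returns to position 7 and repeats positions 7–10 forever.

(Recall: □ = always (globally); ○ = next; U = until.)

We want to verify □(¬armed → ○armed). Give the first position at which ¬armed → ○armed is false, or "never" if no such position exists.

2

Check ¬armed → ○armed at each position in order: 0 ✓, 1 ✓.
At position 2 the labels are {low_batt} and the next position 3 has {low_batt}, so ¬armed → ○armed is false there. This is the first violation.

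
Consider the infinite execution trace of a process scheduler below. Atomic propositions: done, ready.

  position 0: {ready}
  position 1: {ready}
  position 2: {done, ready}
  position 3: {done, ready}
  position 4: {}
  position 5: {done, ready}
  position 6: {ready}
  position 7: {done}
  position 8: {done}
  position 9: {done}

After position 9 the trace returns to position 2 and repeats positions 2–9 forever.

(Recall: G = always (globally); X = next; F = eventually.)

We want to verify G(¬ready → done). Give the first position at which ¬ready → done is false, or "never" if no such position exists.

4

Check ¬ready → done at each position in order: 0 ✓, 1 ✓, 2 ✓, 3 ✓.
At position 4 the labels are {}, so ¬ready → done is false there. This is the first violation.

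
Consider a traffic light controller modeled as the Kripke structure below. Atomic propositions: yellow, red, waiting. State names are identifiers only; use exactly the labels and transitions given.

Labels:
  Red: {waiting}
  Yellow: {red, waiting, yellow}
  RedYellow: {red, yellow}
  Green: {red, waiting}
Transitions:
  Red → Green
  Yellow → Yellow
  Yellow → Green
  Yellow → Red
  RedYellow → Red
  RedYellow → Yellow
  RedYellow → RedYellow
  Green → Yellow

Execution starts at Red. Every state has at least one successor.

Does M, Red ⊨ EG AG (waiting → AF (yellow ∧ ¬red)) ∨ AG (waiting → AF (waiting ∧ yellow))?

Holds

States satisfying AG (waiting → AF (yellow ∧ ¬red)): ∅.
States satisfying EG AG (waiting → AF (yellow ∧ ¬red)): ∅.
States satisfying waiting → AF (waiting ∧ yellow): {Red, Yellow, RedYellow, Green}.
States satisfying AG (waiting → AF (waiting ∧ yellow)): {Red, Yellow, RedYellow, Green}.
States satisfying EG AG (waiting → AF (yellow ∧ ¬red)) ∨ AG (waiting → AF (waiting ∧ yellow)): {Red, Yellow, RedYellow, Green}.
Red ∈ Sat(EG AG (waiting → AF (yellow ∧ ¬red)) ∨ AG (waiting → AF (waiting ∧ yellow))).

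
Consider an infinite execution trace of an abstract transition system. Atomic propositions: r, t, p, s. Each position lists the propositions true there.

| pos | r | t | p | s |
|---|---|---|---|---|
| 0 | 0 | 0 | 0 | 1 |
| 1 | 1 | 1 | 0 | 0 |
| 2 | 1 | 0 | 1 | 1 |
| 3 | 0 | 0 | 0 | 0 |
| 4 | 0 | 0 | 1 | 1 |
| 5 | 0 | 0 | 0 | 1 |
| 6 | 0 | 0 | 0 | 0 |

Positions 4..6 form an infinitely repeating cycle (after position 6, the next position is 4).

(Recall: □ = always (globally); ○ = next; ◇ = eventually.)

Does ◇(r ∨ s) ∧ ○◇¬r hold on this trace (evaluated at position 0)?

r ∨ s holds at position 0, which is reachable from 0, so ◇(r ∨ s) holds.
The position after 0 is 1; ◇¬r is true there.
At position 0: ◇(r ∨ s) is true; ○◇¬r is true; so ◇(r ∨ s) ∧ ○◇¬r is true.

Satisfied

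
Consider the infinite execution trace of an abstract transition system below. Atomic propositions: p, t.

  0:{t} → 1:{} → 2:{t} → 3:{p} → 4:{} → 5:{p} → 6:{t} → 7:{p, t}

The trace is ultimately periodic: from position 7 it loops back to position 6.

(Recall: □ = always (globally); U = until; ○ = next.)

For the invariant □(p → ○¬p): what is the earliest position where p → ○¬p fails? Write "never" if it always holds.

p → ○¬p holds at every position 0..7, and those are all the positions the trace ever visits, so the invariant □(p → ○¬p) is never violated.

never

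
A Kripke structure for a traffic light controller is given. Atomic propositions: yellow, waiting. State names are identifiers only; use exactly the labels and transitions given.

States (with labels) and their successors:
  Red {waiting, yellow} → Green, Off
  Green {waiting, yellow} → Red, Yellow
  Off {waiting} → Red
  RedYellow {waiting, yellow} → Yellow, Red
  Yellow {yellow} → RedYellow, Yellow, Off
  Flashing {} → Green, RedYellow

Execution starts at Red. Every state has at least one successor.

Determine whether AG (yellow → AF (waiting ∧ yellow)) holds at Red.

No

States satisfying yellow → AF (waiting ∧ yellow): {Red, Green, Off, RedYellow, Flashing}.
States satisfying AG (yellow → AF (waiting ∧ yellow)): ∅.
Yellow is reachable from Red and violates yellow → AF (waiting ∧ yellow), so AG fails at Red.
Red ∉ Sat(AG (yellow → AF (waiting ∧ yellow))).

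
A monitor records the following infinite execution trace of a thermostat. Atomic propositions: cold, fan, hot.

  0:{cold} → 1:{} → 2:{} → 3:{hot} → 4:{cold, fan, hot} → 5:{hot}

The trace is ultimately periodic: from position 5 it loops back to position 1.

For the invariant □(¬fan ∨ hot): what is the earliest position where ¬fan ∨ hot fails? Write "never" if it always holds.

never

¬fan ∨ hot holds at every position 0..5, and those are all the positions the trace ever visits, so the invariant □(¬fan ∨ hot) is never violated.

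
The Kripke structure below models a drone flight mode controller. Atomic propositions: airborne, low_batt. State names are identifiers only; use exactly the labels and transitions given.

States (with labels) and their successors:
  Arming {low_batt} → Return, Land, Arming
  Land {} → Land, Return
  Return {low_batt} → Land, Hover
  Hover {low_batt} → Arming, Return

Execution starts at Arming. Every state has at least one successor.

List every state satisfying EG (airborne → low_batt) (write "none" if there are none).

{Arming, Land, Return, Hover}

States satisfying airborne → low_batt: {Arming, Land, Return, Hover}.
States satisfying EG (airborne → low_batt): {Arming, Land, Return, Hover}.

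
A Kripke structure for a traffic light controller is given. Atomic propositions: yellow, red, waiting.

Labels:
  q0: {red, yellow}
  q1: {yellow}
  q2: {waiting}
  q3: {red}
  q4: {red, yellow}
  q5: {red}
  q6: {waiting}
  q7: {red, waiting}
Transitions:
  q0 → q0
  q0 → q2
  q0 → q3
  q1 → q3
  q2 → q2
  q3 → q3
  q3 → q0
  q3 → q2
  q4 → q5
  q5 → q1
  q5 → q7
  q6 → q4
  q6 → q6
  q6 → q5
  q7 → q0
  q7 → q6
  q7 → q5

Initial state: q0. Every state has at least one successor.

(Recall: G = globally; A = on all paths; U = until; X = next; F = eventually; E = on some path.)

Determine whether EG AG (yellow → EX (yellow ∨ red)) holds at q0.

Satisfied

States satisfying AG (yellow → EX (yellow ∨ red)): {q0, q1, q2, q3, q4, q5, q6, q7}.
States satisfying EG AG (yellow → EX (yellow ∨ red)): {q0, q1, q2, q3, q4, q5, q6, q7}.
q0 ∈ Sat(EG AG (yellow → EX (yellow ∨ red))).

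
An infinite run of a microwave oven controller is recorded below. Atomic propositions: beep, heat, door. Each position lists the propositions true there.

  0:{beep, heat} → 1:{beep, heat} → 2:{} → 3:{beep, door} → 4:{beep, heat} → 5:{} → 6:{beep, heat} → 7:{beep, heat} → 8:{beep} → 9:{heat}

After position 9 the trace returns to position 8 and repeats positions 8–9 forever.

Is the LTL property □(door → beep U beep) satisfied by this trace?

Holds

door → beep U beep holds at every position 0..9, and those are all positions ever visited, so □(door → beep U beep) holds.
Positions where door holds: 3.
Check beep U beep at each: 3→ok.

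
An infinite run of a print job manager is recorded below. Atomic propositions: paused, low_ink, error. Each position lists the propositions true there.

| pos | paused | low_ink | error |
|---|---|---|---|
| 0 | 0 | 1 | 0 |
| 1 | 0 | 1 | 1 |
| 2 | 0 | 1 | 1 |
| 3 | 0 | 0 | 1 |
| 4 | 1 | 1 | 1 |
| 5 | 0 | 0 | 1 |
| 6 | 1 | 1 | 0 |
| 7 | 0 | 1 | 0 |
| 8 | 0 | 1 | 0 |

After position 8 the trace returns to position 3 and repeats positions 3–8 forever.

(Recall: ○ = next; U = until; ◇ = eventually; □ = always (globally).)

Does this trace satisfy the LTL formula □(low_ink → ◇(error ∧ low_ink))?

Holds

low_ink → ◇(error ∧ low_ink) holds at every position 0..8, and those are all positions ever visited, so □(low_ink → ◇(error ∧ low_ink)) holds.
Positions where low_ink holds: 0, 1, 2, 4, 6, 7, 8.
Check ◇(error ∧ low_ink) at each: 0→ok, 1→ok, 2→ok, 4→ok, 6→ok, 7→ok, 8→ok.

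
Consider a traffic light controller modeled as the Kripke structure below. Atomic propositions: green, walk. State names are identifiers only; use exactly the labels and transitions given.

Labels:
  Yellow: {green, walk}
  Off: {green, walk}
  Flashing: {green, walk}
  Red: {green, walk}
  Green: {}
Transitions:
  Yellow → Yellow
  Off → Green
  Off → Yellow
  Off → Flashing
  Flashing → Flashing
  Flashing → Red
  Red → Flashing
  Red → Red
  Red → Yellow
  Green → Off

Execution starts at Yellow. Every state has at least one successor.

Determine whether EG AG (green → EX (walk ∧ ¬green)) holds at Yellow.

No

States satisfying AG (green → EX (walk ∧ ¬green)): ∅.
States satisfying EG AG (green → EX (walk ∧ ¬green)): ∅.
No suitable path/successor from Yellow witnesses the formula.
Yellow ∉ Sat(EG AG (green → EX (walk ∧ ¬green))).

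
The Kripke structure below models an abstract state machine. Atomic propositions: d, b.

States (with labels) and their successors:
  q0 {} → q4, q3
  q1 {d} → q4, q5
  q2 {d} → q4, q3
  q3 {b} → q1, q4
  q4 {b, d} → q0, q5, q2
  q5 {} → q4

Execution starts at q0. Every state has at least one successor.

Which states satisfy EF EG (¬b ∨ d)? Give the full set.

{q0, q1, q2, q3, q4, q5}

States satisfying EG (¬b ∨ d): {q0, q1, q2, q4, q5}.
States satisfying EF EG (¬b ∨ d): {q0, q1, q2, q3, q4, q5}.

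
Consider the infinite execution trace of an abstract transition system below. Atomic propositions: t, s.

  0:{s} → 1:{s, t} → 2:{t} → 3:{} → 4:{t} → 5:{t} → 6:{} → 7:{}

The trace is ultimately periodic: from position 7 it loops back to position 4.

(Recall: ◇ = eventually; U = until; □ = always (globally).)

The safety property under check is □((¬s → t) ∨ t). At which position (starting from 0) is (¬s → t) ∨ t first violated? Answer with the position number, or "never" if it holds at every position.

Check (¬s → t) ∨ t at each position in order: 0 ✓, 1 ✓, 2 ✓.
At position 3 the labels are {}, so (¬s → t) ∨ t is false there. This is the first violation.

3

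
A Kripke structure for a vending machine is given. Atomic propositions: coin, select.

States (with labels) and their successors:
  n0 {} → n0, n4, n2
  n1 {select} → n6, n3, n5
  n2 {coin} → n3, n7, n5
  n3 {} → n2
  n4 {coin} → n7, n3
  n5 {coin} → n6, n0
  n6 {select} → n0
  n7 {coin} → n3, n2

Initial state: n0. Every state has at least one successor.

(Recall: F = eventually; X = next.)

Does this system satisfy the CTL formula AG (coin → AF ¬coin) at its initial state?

States satisfying coin → AF ¬coin: {n0, n1, n3, n5, n6}.
States satisfying AG (coin → AF ¬coin): ∅.
n2 is reachable from n0 and violates coin → AF ¬coin, so AG fails at n0.
n0 ∉ Sat(AG (coin → AF ¬coin)).

No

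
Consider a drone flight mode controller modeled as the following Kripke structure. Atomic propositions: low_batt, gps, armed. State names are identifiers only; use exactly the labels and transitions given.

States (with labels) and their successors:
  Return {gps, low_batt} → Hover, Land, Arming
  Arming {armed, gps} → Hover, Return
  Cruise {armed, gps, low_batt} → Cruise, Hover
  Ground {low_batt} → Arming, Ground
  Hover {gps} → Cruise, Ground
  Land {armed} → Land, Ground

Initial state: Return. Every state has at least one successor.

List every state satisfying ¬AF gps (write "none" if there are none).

States satisfying gps: {Return, Arming, Cruise, Hover}.
States satisfying AF gps: {Return, Arming, Cruise, Hover}.
States satisfying ¬AF gps: {Ground, Land}.

{Ground, Land}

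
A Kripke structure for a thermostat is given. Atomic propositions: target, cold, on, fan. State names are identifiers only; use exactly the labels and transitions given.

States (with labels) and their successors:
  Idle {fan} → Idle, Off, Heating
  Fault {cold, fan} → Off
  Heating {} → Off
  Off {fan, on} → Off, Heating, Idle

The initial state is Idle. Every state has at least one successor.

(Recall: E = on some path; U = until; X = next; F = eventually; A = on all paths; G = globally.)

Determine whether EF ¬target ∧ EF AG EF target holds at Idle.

States satisfying ¬target: {Idle, Fault, Heating, Off}.
States satisfying EF ¬target: {Idle, Fault, Heating, Off}.
States satisfying AG EF target: ∅.
States satisfying EF AG EF target: ∅.
States satisfying EF ¬target ∧ EF AG EF target: ∅.
Idle ∉ Sat(EF ¬target ∧ EF AG EF target).

Does not hold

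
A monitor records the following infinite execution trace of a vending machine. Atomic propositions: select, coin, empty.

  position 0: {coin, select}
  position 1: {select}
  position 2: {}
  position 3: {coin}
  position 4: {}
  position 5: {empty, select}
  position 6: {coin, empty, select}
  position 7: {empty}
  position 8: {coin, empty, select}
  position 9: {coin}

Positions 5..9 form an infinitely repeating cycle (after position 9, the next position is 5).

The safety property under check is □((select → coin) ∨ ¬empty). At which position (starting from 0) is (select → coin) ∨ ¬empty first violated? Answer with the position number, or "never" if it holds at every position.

Check (select → coin) ∨ ¬empty at each position in order: 0 ✓, 1 ✓, 2 ✓, 3 ✓, 4 ✓.
At position 5 the labels are {empty, select}, so (select → coin) ∨ ¬empty is false there. This is the first violation.

5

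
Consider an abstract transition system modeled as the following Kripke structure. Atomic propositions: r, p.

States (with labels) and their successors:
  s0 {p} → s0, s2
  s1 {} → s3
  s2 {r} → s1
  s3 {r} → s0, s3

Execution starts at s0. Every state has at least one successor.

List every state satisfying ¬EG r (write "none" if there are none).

{s0, s1, s2}

States satisfying r: {s2, s3}.
States satisfying EG r: {s3}.
States satisfying ¬EG r: {s0, s1, s2}.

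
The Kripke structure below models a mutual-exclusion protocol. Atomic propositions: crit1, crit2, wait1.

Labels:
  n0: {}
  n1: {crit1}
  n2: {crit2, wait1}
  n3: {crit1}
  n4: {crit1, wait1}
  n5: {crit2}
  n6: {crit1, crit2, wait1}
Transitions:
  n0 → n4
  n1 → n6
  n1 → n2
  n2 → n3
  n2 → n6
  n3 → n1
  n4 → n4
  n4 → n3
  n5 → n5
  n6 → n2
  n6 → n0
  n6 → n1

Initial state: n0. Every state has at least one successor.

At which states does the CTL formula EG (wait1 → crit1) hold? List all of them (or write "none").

{n0, n1, n3, n4, n5, n6}

States satisfying wait1 → crit1: {n0, n1, n3, n4, n5, n6}.
States satisfying EG (wait1 → crit1): {n0, n1, n3, n4, n5, n6}.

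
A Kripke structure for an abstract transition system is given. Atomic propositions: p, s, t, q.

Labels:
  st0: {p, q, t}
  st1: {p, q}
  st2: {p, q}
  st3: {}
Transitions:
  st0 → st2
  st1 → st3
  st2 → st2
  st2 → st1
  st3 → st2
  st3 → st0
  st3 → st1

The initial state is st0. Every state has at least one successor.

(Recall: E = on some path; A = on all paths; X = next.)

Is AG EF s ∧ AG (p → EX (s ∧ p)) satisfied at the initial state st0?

States satisfying EF s: ∅.
States satisfying AG EF s: ∅.
States satisfying p → EX (s ∧ p): {st3}.
States satisfying AG (p → EX (s ∧ p)): ∅.
States satisfying AG EF s ∧ AG (p → EX (s ∧ p)): ∅.
st0 ∉ Sat(AG EF s ∧ AG (p → EX (s ∧ p))).

Violated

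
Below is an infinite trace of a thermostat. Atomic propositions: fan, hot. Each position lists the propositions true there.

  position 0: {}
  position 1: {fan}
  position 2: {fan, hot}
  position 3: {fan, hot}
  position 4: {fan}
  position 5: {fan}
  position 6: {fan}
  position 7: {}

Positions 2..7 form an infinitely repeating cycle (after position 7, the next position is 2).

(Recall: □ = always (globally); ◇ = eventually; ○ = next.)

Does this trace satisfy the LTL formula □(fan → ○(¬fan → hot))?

No

fan → ○(¬fan → hot) must hold at every position from 0 onward. It fails at position 6, so □(fan → ○(¬fan → hot)) is false.
Positions where fan holds: 1, 2, 3, 4, 5, 6.
Check ○(¬fan → hot) at each: 1→ok, 2→ok, 3→ok, 4→ok, 5→ok, 6→fails.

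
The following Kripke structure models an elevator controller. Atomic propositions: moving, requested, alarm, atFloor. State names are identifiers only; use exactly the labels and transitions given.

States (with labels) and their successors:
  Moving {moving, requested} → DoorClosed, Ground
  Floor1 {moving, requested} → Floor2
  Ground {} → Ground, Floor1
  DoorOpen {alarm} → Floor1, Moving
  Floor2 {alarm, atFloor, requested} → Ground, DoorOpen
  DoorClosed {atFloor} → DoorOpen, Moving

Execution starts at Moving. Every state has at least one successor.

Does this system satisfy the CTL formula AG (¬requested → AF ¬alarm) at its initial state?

States satisfying ¬requested → AF ¬alarm: {Moving, Floor1, Ground, DoorOpen, Floor2, DoorClosed}.
States satisfying AG (¬requested → AF ¬alarm): {Moving, Floor1, Ground, DoorOpen, Floor2, DoorClosed}.
Every state reachable from Moving satisfies ¬requested → AF ¬alarm.
Moving ∈ Sat(AG (¬requested → AF ¬alarm)).

Yes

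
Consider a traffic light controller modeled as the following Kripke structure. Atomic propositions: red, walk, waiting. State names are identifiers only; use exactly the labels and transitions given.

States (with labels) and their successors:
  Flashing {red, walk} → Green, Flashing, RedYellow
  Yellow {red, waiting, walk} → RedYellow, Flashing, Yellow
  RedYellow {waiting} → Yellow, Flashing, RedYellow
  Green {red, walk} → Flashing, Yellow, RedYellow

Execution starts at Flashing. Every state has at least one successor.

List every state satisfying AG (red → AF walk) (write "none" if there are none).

{Flashing, Yellow, RedYellow, Green}

States satisfying red → AF walk: {Flashing, Yellow, RedYellow, Green}.
States satisfying AG (red → AF walk): {Flashing, Yellow, RedYellow, Green}.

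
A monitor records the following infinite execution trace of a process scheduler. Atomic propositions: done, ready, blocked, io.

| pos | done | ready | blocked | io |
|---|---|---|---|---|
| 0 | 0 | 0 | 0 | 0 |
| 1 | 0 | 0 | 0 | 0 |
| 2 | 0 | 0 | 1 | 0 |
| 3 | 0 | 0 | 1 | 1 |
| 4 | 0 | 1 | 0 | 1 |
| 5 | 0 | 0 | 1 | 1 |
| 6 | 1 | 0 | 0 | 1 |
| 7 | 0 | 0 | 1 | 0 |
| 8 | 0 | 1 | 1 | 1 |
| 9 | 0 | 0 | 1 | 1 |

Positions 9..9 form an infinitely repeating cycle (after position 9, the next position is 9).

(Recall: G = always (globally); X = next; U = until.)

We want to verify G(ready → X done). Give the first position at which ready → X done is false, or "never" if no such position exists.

Check ready → X done at each position in order: 0 ✓, 1 ✓, 2 ✓, 3 ✓.
At position 4 the labels are {io, ready} and the next position 5 has {blocked, io}, so ready → X done is false there. This is the first violation.

4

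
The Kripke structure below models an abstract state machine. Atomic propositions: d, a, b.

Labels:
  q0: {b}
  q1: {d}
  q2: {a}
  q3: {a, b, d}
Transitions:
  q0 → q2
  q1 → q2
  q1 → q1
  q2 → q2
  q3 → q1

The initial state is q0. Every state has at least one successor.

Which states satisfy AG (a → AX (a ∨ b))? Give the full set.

States satisfying a → AX (a ∨ b): {q0, q1, q2}.
States satisfying AG (a → AX (a ∨ b)): {q0, q1, q2}.

{q0, q1, q2}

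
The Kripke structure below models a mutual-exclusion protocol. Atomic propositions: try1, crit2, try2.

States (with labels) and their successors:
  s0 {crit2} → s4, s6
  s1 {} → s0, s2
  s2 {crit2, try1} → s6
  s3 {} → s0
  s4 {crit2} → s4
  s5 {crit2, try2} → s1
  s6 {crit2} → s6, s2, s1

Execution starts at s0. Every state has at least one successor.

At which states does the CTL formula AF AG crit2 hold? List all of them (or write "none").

{s4}

States satisfying AG crit2: {s4}.
States satisfying AF AG crit2: {s4}.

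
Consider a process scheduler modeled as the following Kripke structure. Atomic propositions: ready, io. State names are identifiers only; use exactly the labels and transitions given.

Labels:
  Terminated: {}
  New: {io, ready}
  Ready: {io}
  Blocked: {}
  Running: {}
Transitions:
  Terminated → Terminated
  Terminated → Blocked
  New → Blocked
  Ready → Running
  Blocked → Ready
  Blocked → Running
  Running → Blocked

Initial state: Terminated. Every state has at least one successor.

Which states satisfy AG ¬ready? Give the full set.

States satisfying ¬ready: {Terminated, Ready, Blocked, Running}.
States satisfying AG ¬ready: {Terminated, Ready, Blocked, Running}.

{Terminated, Ready, Blocked, Running}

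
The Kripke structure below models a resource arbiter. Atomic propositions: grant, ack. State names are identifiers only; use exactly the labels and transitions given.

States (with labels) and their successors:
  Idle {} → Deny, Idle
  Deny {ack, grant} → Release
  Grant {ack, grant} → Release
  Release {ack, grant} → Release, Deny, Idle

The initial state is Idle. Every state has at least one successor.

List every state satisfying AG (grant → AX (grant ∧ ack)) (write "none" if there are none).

States satisfying grant → AX (grant ∧ ack): {Idle, Deny, Grant}.
States satisfying AG (grant → AX (grant ∧ ack)): ∅.

none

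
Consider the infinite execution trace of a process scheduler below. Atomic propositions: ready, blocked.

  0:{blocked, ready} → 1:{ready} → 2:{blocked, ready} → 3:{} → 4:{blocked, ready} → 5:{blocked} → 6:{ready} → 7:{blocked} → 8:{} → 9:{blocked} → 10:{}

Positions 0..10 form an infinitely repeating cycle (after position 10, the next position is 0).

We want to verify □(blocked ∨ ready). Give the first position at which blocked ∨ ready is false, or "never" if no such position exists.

Check blocked ∨ ready at each position in order: 0 ✓, 1 ✓, 2 ✓.
At position 3 the labels are {}, so blocked ∨ ready is false there. This is the first violation.

3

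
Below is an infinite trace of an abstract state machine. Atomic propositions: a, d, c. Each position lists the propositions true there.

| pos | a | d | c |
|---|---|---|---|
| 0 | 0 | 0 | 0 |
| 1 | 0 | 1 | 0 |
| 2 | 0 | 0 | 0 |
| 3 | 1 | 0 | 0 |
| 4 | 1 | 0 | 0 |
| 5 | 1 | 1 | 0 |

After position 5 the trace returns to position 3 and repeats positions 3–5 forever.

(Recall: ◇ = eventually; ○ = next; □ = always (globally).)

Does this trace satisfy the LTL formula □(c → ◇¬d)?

c → ◇¬d holds at every position 0..5, and those are all positions ever visited, so □(c → ◇¬d) holds.

Holds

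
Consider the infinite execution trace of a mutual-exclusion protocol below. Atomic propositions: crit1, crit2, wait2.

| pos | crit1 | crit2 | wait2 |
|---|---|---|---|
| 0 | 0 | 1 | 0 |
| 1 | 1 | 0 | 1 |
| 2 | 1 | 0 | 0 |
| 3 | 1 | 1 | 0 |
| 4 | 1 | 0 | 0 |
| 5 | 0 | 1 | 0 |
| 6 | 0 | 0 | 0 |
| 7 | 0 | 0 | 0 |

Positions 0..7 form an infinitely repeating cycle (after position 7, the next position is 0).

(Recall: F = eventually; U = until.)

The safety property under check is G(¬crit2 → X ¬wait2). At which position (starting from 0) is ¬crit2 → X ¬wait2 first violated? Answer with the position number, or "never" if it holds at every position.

¬crit2 → X ¬wait2 holds at every position 0..7, and those are all the positions the trace ever visits, so the invariant G(¬crit2 → X ¬wait2) is never violated.

never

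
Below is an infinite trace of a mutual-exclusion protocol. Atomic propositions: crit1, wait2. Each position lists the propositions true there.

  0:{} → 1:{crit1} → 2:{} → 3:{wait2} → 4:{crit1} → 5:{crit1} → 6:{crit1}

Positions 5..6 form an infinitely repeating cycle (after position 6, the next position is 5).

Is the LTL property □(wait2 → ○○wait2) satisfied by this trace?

Violated

wait2 → ○○wait2 must hold at every position from 0 onward. It fails at position 3, so □(wait2 → ○○wait2) is false.
Positions where wait2 holds: 3.
Check ○○wait2 at each: 3→fails.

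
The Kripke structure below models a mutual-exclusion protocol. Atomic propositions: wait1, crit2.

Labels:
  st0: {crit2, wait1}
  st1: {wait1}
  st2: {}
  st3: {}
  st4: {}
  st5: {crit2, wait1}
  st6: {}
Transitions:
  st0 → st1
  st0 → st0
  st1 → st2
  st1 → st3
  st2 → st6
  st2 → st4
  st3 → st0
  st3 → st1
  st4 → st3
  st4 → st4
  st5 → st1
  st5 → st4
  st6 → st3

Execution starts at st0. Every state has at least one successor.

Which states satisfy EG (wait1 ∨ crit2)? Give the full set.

{st0}

States satisfying wait1 ∨ crit2: {st0, st1, st5}.
States satisfying EG (wait1 ∨ crit2): {st0}.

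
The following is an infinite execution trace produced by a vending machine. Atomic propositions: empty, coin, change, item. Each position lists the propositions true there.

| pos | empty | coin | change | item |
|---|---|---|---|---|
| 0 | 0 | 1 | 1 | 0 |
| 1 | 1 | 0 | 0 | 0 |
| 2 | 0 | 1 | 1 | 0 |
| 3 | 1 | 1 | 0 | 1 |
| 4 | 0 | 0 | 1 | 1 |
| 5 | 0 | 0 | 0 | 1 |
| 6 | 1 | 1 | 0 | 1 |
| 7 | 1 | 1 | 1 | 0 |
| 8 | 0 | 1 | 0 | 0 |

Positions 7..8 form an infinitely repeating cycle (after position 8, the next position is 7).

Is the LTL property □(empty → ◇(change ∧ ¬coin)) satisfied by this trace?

empty → ◇(change ∧ ¬coin) must hold at every position from 0 onward. It fails at position 6, so □(empty → ◇(change ∧ ¬coin)) is false.
Positions where empty holds: 1, 3, 6, 7.
Check ◇(change ∧ ¬coin) at each: 1→ok, 3→ok, 6→fails, 7→fails.

Does not hold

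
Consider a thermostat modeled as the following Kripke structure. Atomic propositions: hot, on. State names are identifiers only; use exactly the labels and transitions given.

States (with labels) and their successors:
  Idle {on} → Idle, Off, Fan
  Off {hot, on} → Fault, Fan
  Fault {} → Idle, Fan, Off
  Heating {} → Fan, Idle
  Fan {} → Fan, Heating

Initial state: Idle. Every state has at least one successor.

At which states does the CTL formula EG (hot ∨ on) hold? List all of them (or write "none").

States satisfying hot ∨ on: {Idle, Off}.
States satisfying EG (hot ∨ on): {Idle}.

{Idle}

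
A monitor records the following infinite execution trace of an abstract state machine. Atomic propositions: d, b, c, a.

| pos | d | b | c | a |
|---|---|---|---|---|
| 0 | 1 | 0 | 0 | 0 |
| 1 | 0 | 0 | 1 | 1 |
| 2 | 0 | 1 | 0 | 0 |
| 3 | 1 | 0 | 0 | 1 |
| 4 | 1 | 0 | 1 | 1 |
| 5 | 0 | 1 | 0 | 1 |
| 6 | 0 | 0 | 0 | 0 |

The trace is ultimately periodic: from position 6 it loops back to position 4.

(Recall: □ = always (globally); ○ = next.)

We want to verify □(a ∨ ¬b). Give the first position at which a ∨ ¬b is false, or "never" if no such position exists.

Check a ∨ ¬b at each position in order: 0 ✓, 1 ✓.
At position 2 the labels are {b}, so a ∨ ¬b is false there. This is the first violation.

2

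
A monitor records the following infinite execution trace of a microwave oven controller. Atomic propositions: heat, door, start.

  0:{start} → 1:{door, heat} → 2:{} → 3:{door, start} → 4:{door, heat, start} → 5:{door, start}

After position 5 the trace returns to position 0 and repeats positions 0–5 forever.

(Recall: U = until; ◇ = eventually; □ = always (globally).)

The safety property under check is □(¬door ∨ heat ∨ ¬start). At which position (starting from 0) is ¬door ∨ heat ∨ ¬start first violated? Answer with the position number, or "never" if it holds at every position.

3

Check ¬door ∨ heat ∨ ¬start at each position in order: 0 ✓, 1 ✓, 2 ✓.
At position 3 the labels are {door, start}, so ¬door ∨ heat ∨ ¬start is false there. This is the first violation.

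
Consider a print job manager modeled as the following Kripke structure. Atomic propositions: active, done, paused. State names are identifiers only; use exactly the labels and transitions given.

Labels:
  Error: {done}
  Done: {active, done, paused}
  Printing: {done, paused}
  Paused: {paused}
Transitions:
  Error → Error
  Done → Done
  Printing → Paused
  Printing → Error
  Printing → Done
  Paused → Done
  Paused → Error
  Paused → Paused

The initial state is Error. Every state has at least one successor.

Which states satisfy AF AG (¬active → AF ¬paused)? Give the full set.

{Error, Done}

States satisfying AG (¬active → AF ¬paused): {Error, Done}.
States satisfying AF AG (¬active → AF ¬paused): {Error, Done}.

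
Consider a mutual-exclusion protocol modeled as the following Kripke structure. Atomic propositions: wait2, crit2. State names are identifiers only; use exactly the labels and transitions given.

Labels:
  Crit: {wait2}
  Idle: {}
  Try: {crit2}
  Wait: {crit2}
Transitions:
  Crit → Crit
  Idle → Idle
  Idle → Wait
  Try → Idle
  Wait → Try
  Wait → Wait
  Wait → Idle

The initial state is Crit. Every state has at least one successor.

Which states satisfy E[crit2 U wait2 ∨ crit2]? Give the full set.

{Crit, Try, Wait}

States satisfying crit2: {Try, Wait}.
States satisfying wait2 ∨ crit2: {Crit, Try, Wait}.
States satisfying E[crit2 U wait2 ∨ crit2]: {Crit, Try, Wait}.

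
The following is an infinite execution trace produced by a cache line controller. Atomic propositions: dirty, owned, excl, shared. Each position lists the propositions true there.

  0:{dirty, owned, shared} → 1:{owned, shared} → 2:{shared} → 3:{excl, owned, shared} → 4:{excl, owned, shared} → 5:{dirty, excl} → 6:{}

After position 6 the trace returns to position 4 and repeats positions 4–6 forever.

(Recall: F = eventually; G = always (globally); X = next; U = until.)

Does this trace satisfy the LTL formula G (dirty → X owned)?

Violated

dirty → X owned must hold at every position from 0 onward. It fails at position 5, so G (dirty → X owned) is false.
Positions where dirty holds: 0, 5.
Check X owned at each: 0→ok, 5→fails.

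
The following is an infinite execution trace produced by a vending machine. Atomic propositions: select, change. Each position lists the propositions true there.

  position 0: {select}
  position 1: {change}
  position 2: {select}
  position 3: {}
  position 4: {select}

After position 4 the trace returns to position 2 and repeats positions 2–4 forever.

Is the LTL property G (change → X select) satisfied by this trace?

change → X select holds at every position 0..4, and those are all positions ever visited, so G (change → X select) holds.
Positions where change holds: 1.
Check X select at each: 1→ok.

Yes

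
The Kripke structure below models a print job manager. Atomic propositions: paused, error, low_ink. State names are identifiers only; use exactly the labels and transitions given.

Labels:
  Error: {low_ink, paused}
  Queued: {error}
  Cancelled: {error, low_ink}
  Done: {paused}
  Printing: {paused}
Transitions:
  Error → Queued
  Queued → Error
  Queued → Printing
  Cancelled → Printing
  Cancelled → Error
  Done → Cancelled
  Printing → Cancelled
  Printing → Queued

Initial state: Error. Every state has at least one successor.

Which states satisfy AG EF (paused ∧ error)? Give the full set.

States satisfying EF (paused ∧ error): ∅.
States satisfying AG EF (paused ∧ error): ∅.

none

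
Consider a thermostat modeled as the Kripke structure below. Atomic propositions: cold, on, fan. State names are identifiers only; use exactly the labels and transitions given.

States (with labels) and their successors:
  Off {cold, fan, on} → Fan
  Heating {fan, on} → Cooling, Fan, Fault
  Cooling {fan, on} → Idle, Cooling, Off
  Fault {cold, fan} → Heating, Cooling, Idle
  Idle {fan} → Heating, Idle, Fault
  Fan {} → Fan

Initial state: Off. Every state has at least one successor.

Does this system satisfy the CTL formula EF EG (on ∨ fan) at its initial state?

States satisfying EG (on ∨ fan): {Heating, Cooling, Fault, Idle}.
States satisfying EF EG (on ∨ fan): {Heating, Cooling, Fault, Idle}.
No suitable path/successor from Off witnesses the formula.
Off ∉ Sat(EF EG (on ∨ fan)).

Violated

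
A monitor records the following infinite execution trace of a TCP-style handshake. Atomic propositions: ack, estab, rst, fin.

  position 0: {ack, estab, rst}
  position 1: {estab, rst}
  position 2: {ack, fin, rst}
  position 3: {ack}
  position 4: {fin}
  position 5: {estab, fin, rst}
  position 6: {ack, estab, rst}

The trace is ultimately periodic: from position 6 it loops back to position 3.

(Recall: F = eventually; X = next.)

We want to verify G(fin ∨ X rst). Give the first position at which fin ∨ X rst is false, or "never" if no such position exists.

Check fin ∨ X rst at each position in order: 0 ✓, 1 ✓, 2 ✓.
At position 3 the labels are {ack} and the next position 4 has {fin}, so fin ∨ X rst is false there. This is the first violation.

3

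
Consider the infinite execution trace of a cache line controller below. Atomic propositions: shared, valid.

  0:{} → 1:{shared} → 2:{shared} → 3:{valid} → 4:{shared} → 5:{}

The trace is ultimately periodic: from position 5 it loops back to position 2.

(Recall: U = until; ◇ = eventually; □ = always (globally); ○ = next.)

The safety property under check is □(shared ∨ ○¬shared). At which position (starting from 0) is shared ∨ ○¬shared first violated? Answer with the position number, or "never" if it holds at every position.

0

At position 0 the labels are {} and the next position 1 has {shared}, so shared ∨ ○¬shared is false there. This is the first violation.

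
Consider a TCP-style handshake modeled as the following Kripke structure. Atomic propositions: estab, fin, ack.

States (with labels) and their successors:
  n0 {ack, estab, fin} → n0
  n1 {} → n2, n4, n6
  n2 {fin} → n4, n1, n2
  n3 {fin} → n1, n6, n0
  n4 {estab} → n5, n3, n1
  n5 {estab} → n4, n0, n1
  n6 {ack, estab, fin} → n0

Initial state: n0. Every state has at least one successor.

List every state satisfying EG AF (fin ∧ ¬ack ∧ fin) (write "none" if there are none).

States satisfying AF (fin ∧ ¬ack ∧ fin): {n2, n3}.
States satisfying EG AF (fin ∧ ¬ack ∧ fin): {n2}.

{n2}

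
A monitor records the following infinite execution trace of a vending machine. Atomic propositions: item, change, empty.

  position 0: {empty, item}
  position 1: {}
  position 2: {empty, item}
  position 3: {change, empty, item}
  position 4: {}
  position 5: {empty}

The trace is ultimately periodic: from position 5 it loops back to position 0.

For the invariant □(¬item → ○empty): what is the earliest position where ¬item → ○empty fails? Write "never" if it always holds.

¬item → ○empty holds at every position 0..5, and those are all the positions the trace ever visits, so the invariant □(¬item → ○empty) is never violated.

never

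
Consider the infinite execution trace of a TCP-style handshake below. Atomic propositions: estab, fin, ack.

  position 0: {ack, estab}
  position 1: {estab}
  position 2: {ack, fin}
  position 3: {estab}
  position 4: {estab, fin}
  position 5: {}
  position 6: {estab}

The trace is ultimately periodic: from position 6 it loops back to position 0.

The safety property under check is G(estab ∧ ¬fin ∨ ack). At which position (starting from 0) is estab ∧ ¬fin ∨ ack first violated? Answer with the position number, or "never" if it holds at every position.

4

Check estab ∧ ¬fin ∨ ack at each position in order: 0 ✓, 1 ✓, 2 ✓, 3 ✓.
At position 4 the labels are {estab, fin}, so estab ∧ ¬fin ∨ ack is false there. This is the first violation.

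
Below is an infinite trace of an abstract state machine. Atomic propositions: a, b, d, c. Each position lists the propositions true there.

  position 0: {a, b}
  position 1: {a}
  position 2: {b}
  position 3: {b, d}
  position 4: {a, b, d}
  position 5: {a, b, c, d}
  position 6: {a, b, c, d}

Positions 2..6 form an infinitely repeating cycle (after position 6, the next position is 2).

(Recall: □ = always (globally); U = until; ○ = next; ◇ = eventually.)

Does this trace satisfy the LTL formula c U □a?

Walking from position 0: at position 0, □a has not yet held and c fails, so c U □a is false.

Violated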